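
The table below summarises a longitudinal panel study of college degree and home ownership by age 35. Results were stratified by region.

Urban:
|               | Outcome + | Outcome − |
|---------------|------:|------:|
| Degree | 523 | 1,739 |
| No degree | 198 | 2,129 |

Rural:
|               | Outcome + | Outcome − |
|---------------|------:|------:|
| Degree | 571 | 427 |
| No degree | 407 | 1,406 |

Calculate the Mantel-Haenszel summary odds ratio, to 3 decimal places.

OR_MH = Σ(aᵢdᵢ/nᵢ) / Σ(bᵢcᵢ/nᵢ), where nᵢ is the stratum total.
Stratum 1 (Urban): n = 4589; a·d/n = 523·2129/4589 = 242.6383; b·c/n = 1739·198/4589 = 75.0320
Stratum 2 (Rural): n = 2811; a·d/n = 571·1406/2811 = 285.6016; b·c/n = 427·407/2811 = 61.8246
OR_MH = (242.6383 + 285.6016) / (75.0320 + 61.8246) = 528.2398 / 136.8567 = 3.85980

3.860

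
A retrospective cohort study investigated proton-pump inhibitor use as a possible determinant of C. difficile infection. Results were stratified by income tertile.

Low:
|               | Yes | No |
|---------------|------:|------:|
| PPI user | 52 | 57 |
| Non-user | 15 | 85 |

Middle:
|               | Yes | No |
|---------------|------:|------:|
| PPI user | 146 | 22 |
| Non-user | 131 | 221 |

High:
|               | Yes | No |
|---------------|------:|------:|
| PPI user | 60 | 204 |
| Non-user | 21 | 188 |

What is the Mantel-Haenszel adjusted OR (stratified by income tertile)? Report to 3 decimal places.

5.727

OR_MH = Σ(aᵢdᵢ/nᵢ) / Σ(bᵢcᵢ/nᵢ), where nᵢ is the stratum total.
Stratum 1 (Low): n = 209; a·d/n = 52·85/209 = 21.1483; b·c/n = 57·15/209 = 4.0909
Stratum 2 (Middle): n = 520; a·d/n = 146·221/520 = 62.0500; b·c/n = 22·131/520 = 5.5423
Stratum 3 (High): n = 473; a·d/n = 60·188/473 = 23.8478; b·c/n = 204·21/473 = 9.0571
OR_MH = (21.1483 + 62.0500 + 23.8478) / (4.0909 + 5.5423 + 9.0571) = 107.0461 / 18.6903 = 5.72736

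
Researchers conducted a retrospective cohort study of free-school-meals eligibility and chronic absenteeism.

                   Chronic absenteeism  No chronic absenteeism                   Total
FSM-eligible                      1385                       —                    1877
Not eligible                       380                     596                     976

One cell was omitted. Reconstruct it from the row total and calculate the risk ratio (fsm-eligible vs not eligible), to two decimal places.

The missing cell is in the exposed row: 1877 − 1385 = 492.
So a = 1385, b = 492, c = 380, d = 596.
RR = [a/(a+b)] / [c/(c+d)] = (1385/1877) / (380/976) = 0.73788/0.38934 = 1.89519

1.90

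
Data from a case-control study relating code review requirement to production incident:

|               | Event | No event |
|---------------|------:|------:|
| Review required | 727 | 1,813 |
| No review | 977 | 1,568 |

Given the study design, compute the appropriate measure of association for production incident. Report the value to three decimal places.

Cells: a = 727, b = 1813, c = 977, d = 1568.
This is a case-control study: participants were sampled on outcome status, so risks in the source population cannot be estimated directly — relative risk is not valid here. The odds ratio is the appropriate measure.
OR = (a·d)/(b·c) = (727 × 1568) / (1813 × 977) = 1139936 / 1771301 = 0.64356

0.644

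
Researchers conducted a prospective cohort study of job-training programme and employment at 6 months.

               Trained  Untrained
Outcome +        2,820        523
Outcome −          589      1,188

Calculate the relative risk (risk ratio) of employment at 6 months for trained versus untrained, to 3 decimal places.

Reading the table with exposure as columns: a = 2820 (Trained, case), b = 589 (Trained, non-case), c = 523 (Untrained, case), d = 1188.
Risk in exposed = 2820/3409 = 0.82722; risk in unexposed = 523/1711 = 0.30567.
RR = 0.82722 / 0.30567 = 2.70627
The risk among the exposed is 2.71 times that among the unexposed.

2.706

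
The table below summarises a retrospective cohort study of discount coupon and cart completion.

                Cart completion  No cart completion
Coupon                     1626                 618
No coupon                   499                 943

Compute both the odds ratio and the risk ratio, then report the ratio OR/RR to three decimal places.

Cells: a = 1626, b = 618, c = 499, d = 943.
OR = (1626·943)/(618·499) = 1533318/308382 = 4.97214
Risk in exposed = 1626/2244 = 0.72460; risk in unexposed = 499/1442 = 0.34605; RR = 2.09393
OR/RR = 4.97214 / 2.09393 = 2.37455
The outcome is not rare, so the OR lies further from 1 than the RR.

2.375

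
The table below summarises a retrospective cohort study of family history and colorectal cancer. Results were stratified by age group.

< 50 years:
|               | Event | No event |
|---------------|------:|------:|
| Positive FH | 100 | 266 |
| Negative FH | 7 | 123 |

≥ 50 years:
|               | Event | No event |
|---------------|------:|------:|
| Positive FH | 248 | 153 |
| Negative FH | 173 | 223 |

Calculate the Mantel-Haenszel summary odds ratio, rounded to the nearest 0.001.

OR_MH = Σ(aᵢdᵢ/nᵢ) / Σ(bᵢcᵢ/nᵢ), where nᵢ is the stratum total.
Stratum 1 (< 50 years): n = 496; a·d/n = 100·123/496 = 24.7984; b·c/n = 266·7/496 = 3.7540
Stratum 2 (≥ 50 years): n = 797; a·d/n = 248·223/797 = 69.3902; b·c/n = 153·173/797 = 33.2108
OR_MH = (24.7984 + 69.3902) / (3.7540 + 33.2108) = 94.1886 / 36.9648 = 2.54806

2.548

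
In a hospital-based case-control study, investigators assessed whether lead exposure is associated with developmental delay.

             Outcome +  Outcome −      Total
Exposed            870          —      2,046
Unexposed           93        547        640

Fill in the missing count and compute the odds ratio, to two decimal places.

The missing cell is in the exposed row: 2046 − 870 = 1176.
So a = 870, b = 1176, c = 93, d = 547.
OR = (a·d)/(b·c) = (870 × 547) / (1176 × 93) = 475890 / 109368 = 4.35127

4.35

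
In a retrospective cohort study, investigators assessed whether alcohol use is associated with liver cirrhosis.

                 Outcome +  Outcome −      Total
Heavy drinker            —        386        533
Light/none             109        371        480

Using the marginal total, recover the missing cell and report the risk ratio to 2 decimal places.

1.21

The missing cell is in the exposed row: 533 − 386 = 147.
So a = 147, b = 386, c = 109, d = 371.
RR = [a/(a+b)] / [c/(c+d)] = (147/533) / (109/480) = 0.27580/0.22708 = 1.21452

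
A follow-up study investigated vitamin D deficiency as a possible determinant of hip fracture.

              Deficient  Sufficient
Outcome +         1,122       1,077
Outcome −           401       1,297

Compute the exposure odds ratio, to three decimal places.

Reading the table with exposure as columns: a = 1122 (Deficient, case), b = 401 (Deficient, non-case), c = 1077 (Sufficient, case), d = 1297.
OR = (a·d)/(b·c) = (1122 × 1297) / (401 × 1077) = 1455234 / 431877 = 3.36956
The odds of hip fracture are about 3.37 times as high in the deficient group.

3.370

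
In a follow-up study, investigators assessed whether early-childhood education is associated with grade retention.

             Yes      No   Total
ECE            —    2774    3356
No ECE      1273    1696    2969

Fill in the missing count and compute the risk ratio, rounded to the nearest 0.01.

The missing cell is in the exposed row: 3356 − 2774 = 582.
So a = 582, b = 2774, c = 1273, d = 1696.
RR = [a/(a+b)] / [c/(c+d)] = (582/3356) / (1273/2969) = 0.17342/0.42876 = 0.40447

0.40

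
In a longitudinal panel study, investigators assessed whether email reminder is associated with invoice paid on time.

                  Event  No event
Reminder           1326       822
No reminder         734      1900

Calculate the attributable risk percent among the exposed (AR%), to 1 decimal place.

Cells: a = 1326, b = 822, c = 734, d = 1900.
Risk in exposed = 1326/2148 = 0.61732; risk in unexposed = 734/2634 = 0.27866.
RR = 0.61732/0.27866 = 2.21528
AR% = (RR − 1)/RR × 100 = (2.21528 − 1)/2.21528 × 100 = 54.8590%

54.9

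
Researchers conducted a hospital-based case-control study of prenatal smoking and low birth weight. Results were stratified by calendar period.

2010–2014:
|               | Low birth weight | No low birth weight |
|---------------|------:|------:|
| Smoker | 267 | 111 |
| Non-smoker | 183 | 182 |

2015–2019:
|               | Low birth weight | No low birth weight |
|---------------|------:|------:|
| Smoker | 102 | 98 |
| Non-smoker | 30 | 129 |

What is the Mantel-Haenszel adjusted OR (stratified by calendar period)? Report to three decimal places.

2.872

OR_MH = Σ(aᵢdᵢ/nᵢ) / Σ(bᵢcᵢ/nᵢ), where nᵢ is the stratum total.
Stratum 1 (2010–2014): n = 743; a·d/n = 267·182/743 = 65.4024; b·c/n = 111·183/743 = 27.3392
Stratum 2 (2015–2019): n = 359; a·d/n = 102·129/359 = 36.6518; b·c/n = 98·30/359 = 8.1894
OR_MH = (65.4024 + 36.6518) / (27.3392 + 8.1894) = 102.0542 / 35.5286 = 2.87245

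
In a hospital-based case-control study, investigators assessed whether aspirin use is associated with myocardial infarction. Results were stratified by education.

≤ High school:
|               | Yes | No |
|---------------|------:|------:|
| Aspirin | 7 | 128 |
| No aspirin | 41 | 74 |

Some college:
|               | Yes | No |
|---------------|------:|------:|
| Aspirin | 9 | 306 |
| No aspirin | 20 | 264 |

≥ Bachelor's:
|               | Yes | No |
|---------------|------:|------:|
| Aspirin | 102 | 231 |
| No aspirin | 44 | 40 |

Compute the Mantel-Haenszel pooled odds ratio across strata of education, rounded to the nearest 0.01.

OR_MH = Σ(aᵢdᵢ/nᵢ) / Σ(bᵢcᵢ/nᵢ), where nᵢ is the stratum total.
Stratum 1 (≤ High school): n = 250; a·d/n = 7·74/250 = 2.0720; b·c/n = 128·41/250 = 20.9920
Stratum 2 (Some college): n = 599; a·d/n = 9·264/599 = 3.9666; b·c/n = 306·20/599 = 10.2170
Stratum 3 (≥ Bachelor's): n = 417; a·d/n = 102·40/417 = 9.7842; b·c/n = 231·44/417 = 24.3741
OR_MH = (2.0720 + 3.9666 + 9.7842) / (20.9920 + 10.2170 + 24.3741) = 15.8228 / 55.5831 = 0.28467

0.28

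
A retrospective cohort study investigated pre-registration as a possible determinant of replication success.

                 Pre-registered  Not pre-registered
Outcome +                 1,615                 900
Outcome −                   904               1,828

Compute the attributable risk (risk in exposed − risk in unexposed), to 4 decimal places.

0.3112

Reading the table with exposure as columns: a = 1615 (Pre-registered, case), b = 904 (Pre-registered, non-case), c = 900 (Not pre-registered, case), d = 1828.
Risk in exposed = 1615/2519 = 0.641127; risk in unexposed = 900/2728 = 0.329912.
Risk difference = 0.641127 − 0.329912 = 0.311215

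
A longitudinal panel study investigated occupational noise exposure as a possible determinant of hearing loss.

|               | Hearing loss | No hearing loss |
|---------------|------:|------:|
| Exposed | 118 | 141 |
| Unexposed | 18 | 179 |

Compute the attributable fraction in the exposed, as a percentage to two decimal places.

79.94

Cells: a = 118, b = 141, c = 18, d = 179.
Risk in exposed = 118/259 = 0.45560; risk in unexposed = 18/197 = 0.09137.
RR = 0.45560/0.09137 = 4.98627
AR% = (RR − 1)/RR × 100 = (4.98627 − 1)/4.98627 × 100 = 79.9449%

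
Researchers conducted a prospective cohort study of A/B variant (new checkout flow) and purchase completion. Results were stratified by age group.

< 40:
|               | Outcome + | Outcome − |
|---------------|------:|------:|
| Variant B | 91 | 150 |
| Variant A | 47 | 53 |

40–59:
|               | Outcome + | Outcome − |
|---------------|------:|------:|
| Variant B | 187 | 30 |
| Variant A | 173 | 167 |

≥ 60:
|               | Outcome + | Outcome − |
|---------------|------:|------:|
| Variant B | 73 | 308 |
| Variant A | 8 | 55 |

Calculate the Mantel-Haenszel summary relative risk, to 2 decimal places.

RR_MH = Σ(aᵢ·n₀ᵢ/nᵢ) / Σ(cᵢ·n₁ᵢ/nᵢ), with n₁ᵢ = aᵢ+bᵢ (exposed), n₀ᵢ = cᵢ+dᵢ (unexposed), nᵢ = n₁ᵢ+n₀ᵢ.
Stratum 1 (< 40): n₁ = 241, n₀ = 100, n = 341; a·n₀/n = 91·100/341 = 26.6862; c·n₁/n = 47·241/341 = 33.2170
Stratum 2 (40–59): n₁ = 217, n₀ = 340, n = 557; a·n₀/n = 187·340/557 = 114.1472; c·n₁/n = 173·217/557 = 67.3986
Stratum 3 (≥ 60): n₁ = 381, n₀ = 63, n = 444; a·n₀/n = 73·63/444 = 10.3581; c·n₁/n = 8·381/444 = 6.8649
RR_MH = (26.6862 + 114.1472 + 10.3581) / (33.2170 + 67.3986 + 6.8649) = 151.1915 / 107.4804 = 1.40669

1.41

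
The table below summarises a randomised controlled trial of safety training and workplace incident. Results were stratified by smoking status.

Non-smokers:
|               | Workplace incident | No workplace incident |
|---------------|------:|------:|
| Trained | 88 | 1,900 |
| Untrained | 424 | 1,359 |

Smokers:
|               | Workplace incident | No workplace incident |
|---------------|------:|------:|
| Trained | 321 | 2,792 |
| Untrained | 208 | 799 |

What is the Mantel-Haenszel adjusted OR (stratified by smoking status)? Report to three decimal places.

OR_MH = Σ(aᵢdᵢ/nᵢ) / Σ(bᵢcᵢ/nᵢ), where nᵢ is the stratum total.
Stratum 1 (Non-smokers): n = 3771; a·d/n = 88·1359/3771 = 31.7136; b·c/n = 1900·424/3771 = 213.6303
Stratum 2 (Smokers): n = 4120; a·d/n = 321·799/4120 = 62.2522; b·c/n = 2792·208/4120 = 140.9553
OR_MH = (31.7136 + 62.2522) / (213.6303 + 140.9553) = 93.9658 / 354.5857 = 0.26500

0.265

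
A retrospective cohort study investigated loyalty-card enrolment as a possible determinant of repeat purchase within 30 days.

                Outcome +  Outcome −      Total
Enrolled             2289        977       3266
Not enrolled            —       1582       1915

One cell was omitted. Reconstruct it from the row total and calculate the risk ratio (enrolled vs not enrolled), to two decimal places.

The missing cell is in the unexposed row: 1915 − 1582 = 333.
So a = 2289, b = 977, c = 333, d = 1582.
RR = [a/(a+b)] / [c/(c+d)] = (2289/3266) / (333/1915) = 0.70086/0.17389 = 4.03046

4.03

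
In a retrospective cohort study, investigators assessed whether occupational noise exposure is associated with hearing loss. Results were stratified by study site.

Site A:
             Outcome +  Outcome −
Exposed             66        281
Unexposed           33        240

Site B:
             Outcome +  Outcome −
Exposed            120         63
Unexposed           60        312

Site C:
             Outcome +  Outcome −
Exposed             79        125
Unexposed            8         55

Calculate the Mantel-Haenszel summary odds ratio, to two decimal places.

4.28

OR_MH = Σ(aᵢdᵢ/nᵢ) / Σ(bᵢcᵢ/nᵢ), where nᵢ is the stratum total.
Stratum 1 (Site A): n = 620; a·d/n = 66·240/620 = 25.5484; b·c/n = 281·33/620 = 14.9565
Stratum 2 (Site B): n = 555; a·d/n = 120·312/555 = 67.4595; b·c/n = 63·60/555 = 6.8108
Stratum 3 (Site C): n = 267; a·d/n = 79·55/267 = 16.2734; b·c/n = 125·8/267 = 3.7453
OR_MH = (25.5484 + 67.4595 + 16.2734) / (14.9565 + 6.8108 + 3.7453) = 109.2813 / 25.5126 = 4.28343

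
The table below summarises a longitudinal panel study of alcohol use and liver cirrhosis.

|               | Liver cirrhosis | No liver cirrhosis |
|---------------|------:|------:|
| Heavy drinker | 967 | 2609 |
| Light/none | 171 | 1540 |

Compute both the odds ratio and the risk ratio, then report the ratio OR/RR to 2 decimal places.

Cells: a = 967, b = 2609, c = 171, d = 1540.
OR = (967·1540)/(2609·171) = 1489180/446139 = 3.33793
Risk in exposed = 967/3576 = 0.27041; risk in unexposed = 171/1711 = 0.09994; RR = 2.70572
OR/RR = 3.33793 / 2.70572 = 1.23366
The outcome is not rare, so the OR lies further from 1 than the RR.

1.23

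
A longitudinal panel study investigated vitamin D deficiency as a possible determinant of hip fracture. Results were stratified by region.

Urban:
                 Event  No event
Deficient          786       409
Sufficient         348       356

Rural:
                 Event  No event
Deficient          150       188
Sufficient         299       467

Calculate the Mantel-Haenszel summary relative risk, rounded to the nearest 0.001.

RR_MH = Σ(aᵢ·n₀ᵢ/nᵢ) / Σ(cᵢ·n₁ᵢ/nᵢ), with n₁ᵢ = aᵢ+bᵢ (exposed), n₀ᵢ = cᵢ+dᵢ (unexposed), nᵢ = n₁ᵢ+n₀ᵢ.
Stratum 1 (Urban): n₁ = 1195, n₀ = 704, n = 1899; a·n₀/n = 786·704/1899 = 291.3870; c·n₁/n = 348·1195/1899 = 218.9889
Stratum 2 (Rural): n₁ = 338, n₀ = 766, n = 1104; a·n₀/n = 150·766/1104 = 104.0761; c·n₁/n = 299·338/1104 = 91.5417
RR_MH = (291.3870 + 104.0761) / (218.9889 + 91.5417) = 395.4631 / 310.5306 = 1.27351

1.274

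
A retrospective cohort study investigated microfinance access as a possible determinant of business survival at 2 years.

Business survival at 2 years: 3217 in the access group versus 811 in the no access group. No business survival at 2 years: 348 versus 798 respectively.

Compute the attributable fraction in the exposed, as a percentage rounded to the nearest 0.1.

From the description: a = 3217, b = 348, c = 811, d = 798.
Risk in exposed = 3217/3565 = 0.90238; risk in unexposed = 811/1609 = 0.50404.
RR = 0.90238/0.50404 = 1.79030
AR% = (RR − 1)/RR × 100 = (1.79030 − 1)/1.79030 × 100 = 44.1436%

44.1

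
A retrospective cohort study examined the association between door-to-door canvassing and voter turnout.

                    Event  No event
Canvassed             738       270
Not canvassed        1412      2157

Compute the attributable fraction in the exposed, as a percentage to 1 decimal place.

46.0

Cells: a = 738, b = 270, c = 1412, d = 2157.
Risk in exposed = 738/1008 = 0.73214; risk in unexposed = 1412/3569 = 0.39563.
RR = 0.73214/0.39563 = 1.85058
AR% = (RR − 1)/RR × 100 = (1.85058 − 1)/1.85058 × 100 = 45.9629%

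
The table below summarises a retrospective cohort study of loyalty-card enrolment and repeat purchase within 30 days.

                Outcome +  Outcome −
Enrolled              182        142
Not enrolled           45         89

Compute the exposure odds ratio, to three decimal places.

2.535

Cells: a = 182, b = 142, c = 45, d = 89.
OR = (a·d)/(b·c) = (182 × 89) / (142 × 45) = 16198 / 6390 = 2.53490
The odds of repeat purchase within 30 days are about 2.53 times as high in the enrolled group.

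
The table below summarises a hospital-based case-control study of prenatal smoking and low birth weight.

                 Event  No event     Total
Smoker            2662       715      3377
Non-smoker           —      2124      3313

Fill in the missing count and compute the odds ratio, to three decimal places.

The missing cell is in the unexposed row: 3313 − 2124 = 1189.
So a = 2662, b = 715, c = 1189, d = 2124.
OR = (a·d)/(b·c) = (2662 × 2124) / (715 × 1189) = 5654088 / 850135 = 6.65081

6.651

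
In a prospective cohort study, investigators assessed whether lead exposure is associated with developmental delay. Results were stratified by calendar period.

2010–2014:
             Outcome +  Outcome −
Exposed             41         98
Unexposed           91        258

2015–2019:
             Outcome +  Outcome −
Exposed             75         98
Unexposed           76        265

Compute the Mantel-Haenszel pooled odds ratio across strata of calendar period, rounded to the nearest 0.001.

OR_MH = Σ(aᵢdᵢ/nᵢ) / Σ(bᵢcᵢ/nᵢ), where nᵢ is the stratum total.
Stratum 1 (2010–2014): n = 488; a·d/n = 41·258/488 = 21.6762; b·c/n = 98·91/488 = 18.2746
Stratum 2 (2015–2019): n = 514; a·d/n = 75·265/514 = 38.6673; b·c/n = 98·76/514 = 14.4903
OR_MH = (21.6762 + 38.6673) / (18.2746 + 14.4903) = 60.3435 / 32.7649 = 1.84172

1.842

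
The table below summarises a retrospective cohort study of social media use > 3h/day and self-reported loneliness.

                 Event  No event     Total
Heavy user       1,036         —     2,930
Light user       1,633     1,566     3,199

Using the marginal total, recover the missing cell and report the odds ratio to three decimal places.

The missing cell is in the exposed row: 2930 − 1036 = 1894.
So a = 1036, b = 1894, c = 1633, d = 1566.
OR = (a·d)/(b·c) = (1036 × 1566) / (1894 × 1633) = 1622376 / 3092902 = 0.52455

0.525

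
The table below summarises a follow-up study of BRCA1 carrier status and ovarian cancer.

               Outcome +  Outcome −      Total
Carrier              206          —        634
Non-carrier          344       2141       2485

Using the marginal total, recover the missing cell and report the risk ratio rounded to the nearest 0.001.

The missing cell is in the exposed row: 634 − 206 = 428.
So a = 206, b = 428, c = 344, d = 2141.
RR = [a/(a+b)] / [c/(c+d)] = (206/634) / (344/2485) = 0.32492/0.13843 = 2.34718

2.347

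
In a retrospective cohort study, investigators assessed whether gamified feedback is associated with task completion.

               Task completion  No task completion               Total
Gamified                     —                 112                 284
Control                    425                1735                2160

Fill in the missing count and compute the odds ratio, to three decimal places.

6.269

The missing cell is in the exposed row: 284 − 112 = 172.
So a = 172, b = 112, c = 425, d = 1735.
OR = (a·d)/(b·c) = (172 × 1735) / (112 × 425) = 298420 / 47600 = 6.26933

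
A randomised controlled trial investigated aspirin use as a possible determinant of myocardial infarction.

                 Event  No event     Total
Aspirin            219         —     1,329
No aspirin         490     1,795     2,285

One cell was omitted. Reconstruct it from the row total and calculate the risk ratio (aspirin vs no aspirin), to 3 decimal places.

0.768

The missing cell is in the exposed row: 1329 − 219 = 1110.
So a = 219, b = 1110, c = 490, d = 1795.
RR = [a/(a+b)] / [c/(c+d)] = (219/1329) / (490/2285) = 0.16479/0.21444 = 0.76844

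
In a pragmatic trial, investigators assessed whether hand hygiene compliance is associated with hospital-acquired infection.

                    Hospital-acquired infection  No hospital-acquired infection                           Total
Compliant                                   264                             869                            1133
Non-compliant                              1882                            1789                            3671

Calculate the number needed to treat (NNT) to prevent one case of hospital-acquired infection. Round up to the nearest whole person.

4

Risk in treated group = 264/1133 = 0.23301; risk in control = 1882/3671 = 0.51267.
Absolute risk reduction = 0.51267 − 0.23301 = 0.27966
NNT = 1 / ARR = 1 / 0.27966 = 3.576 → round up → 4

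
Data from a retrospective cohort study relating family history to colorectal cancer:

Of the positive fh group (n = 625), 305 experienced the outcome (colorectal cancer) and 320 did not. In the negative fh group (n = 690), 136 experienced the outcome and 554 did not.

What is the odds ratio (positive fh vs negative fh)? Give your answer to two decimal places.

From the description: a = 305, b = 320, c = 136, d = 554.
OR = (a·d)/(b·c) = (305 × 554) / (320 × 136) = 168970 / 43520 = 3.88258
The odds of colorectal cancer are about 3.88 times as high in the positive fh group.

3.88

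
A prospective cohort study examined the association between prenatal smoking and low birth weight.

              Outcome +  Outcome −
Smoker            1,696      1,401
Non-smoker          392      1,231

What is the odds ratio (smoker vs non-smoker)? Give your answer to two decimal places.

3.80

Cells: a = 1696, b = 1401, c = 392, d = 1231.
OR = (a·d)/(b·c) = (1696 × 1231) / (1401 × 392) = 2087776 / 549192 = 3.80154
The odds of low birth weight are about 3.80 times as high in the smoker group.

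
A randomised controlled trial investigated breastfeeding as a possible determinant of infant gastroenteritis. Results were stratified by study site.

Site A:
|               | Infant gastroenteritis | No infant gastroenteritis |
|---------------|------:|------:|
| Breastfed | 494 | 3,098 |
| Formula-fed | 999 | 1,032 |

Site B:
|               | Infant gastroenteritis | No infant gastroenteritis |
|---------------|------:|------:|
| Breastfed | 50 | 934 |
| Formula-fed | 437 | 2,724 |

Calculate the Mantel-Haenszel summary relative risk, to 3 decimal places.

0.292

RR_MH = Σ(aᵢ·n₀ᵢ/nᵢ) / Σ(cᵢ·n₁ᵢ/nᵢ), with n₁ᵢ = aᵢ+bᵢ (exposed), n₀ᵢ = cᵢ+dᵢ (unexposed), nᵢ = n₁ᵢ+n₀ᵢ.
Stratum 1 (Site A): n₁ = 3592, n₀ = 2031, n = 5623; a·n₀/n = 494·2031/5623 = 178.4304; c·n₁/n = 999·3592/5623 = 638.1661
Stratum 2 (Site B): n₁ = 984, n₀ = 3161, n = 4145; a·n₀/n = 50·3161/4145 = 38.1303; c·n₁/n = 437·984/4145 = 103.7414
RR_MH = (178.4304 + 38.1303) / (638.1661 + 103.7414) = 216.5607 / 741.9075 = 0.29190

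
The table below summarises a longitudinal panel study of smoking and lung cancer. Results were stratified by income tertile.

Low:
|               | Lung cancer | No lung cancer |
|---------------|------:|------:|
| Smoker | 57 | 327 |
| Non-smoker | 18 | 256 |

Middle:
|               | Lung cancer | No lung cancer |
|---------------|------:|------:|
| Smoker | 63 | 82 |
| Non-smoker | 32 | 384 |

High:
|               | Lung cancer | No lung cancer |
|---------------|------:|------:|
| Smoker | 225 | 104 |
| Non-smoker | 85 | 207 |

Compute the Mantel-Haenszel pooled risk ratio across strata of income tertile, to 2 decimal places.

2.76

RR_MH = Σ(aᵢ·n₀ᵢ/nᵢ) / Σ(cᵢ·n₁ᵢ/nᵢ), with n₁ᵢ = aᵢ+bᵢ (exposed), n₀ᵢ = cᵢ+dᵢ (unexposed), nᵢ = n₁ᵢ+n₀ᵢ.
Stratum 1 (Low): n₁ = 384, n₀ = 274, n = 658; a·n₀/n = 57·274/658 = 23.7356; c·n₁/n = 18·384/658 = 10.5046
Stratum 2 (Middle): n₁ = 145, n₀ = 416, n = 561; a·n₀/n = 63·416/561 = 46.7166; c·n₁/n = 32·145/561 = 8.2709
Stratum 3 (High): n₁ = 329, n₀ = 292, n = 621; a·n₀/n = 225·292/621 = 105.7971; c·n₁/n = 85·329/621 = 45.0322
RR_MH = (23.7356 + 46.7166 + 105.7971) / (10.5046 + 8.2709 + 45.0322) = 176.2492 / 63.8077 = 2.76219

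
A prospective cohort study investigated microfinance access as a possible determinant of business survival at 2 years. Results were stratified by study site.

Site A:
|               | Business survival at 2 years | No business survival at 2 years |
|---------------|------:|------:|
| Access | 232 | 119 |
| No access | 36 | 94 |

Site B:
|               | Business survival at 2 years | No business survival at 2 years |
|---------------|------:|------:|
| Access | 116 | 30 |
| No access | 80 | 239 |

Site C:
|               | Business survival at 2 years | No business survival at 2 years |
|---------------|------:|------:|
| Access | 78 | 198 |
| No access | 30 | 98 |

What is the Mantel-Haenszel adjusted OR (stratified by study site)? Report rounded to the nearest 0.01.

OR_MH = Σ(aᵢdᵢ/nᵢ) / Σ(bᵢcᵢ/nᵢ), where nᵢ is the stratum total.
Stratum 1 (Site A): n = 481; a·d/n = 232·94/481 = 45.3389; b·c/n = 119·36/481 = 8.9064
Stratum 2 (Site B): n = 465; a·d/n = 116·239/465 = 59.6215; b·c/n = 30·80/465 = 5.1613
Stratum 3 (Site C): n = 404; a·d/n = 78·98/404 = 18.9208; b·c/n = 198·30/404 = 14.7030
OR_MH = (45.3389 + 59.6215 + 18.9208) / (8.9064 + 5.1613 + 14.7030) = 123.8812 / 28.7707 = 4.30581

4.31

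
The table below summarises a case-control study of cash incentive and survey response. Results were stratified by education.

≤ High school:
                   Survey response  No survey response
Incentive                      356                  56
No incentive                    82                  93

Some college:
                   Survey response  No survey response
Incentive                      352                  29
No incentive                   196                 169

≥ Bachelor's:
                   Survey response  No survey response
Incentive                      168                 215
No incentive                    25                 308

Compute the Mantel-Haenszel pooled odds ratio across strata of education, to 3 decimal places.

9.082

OR_MH = Σ(aᵢdᵢ/nᵢ) / Σ(bᵢcᵢ/nᵢ), where nᵢ is the stratum total.
Stratum 1 (≤ High school): n = 587; a·d/n = 356·93/587 = 56.4020; b·c/n = 56·82/587 = 7.8228
Stratum 2 (Some college): n = 746; a·d/n = 352·169/746 = 79.7426; b·c/n = 29·196/746 = 7.6193
Stratum 3 (≥ Bachelor's): n = 716; a·d/n = 168·308/716 = 72.2682; b·c/n = 215·25/716 = 7.5070
OR_MH = (56.4020 + 79.7426 + 72.2682) / (7.8228 + 7.6193 + 7.5070) = 208.4128 / 22.9491 = 9.08152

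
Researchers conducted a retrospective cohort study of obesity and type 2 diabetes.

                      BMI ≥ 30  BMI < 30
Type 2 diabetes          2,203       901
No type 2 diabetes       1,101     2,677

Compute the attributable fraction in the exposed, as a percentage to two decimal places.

Reading the table with exposure as columns: a = 2203 (BMI ≥ 30, case), b = 1101 (BMI ≥ 30, non-case), c = 901 (BMI < 30, case), d = 2677.
Risk in exposed = 2203/3304 = 0.66677; risk in unexposed = 901/3578 = 0.25182.
RR = 0.66677/0.25182 = 2.64783
AR% = (RR − 1)/RR × 100 = (2.64783 − 1)/2.64783 × 100 = 62.2332%

62.23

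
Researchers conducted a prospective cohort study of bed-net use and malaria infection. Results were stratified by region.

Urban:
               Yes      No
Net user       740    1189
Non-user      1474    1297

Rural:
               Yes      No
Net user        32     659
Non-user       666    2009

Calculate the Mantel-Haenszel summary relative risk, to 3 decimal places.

0.623

RR_MH = Σ(aᵢ·n₀ᵢ/nᵢ) / Σ(cᵢ·n₁ᵢ/nᵢ), with n₁ᵢ = aᵢ+bᵢ (exposed), n₀ᵢ = cᵢ+dᵢ (unexposed), nᵢ = n₁ᵢ+n₀ᵢ.
Stratum 1 (Urban): n₁ = 1929, n₀ = 2771, n = 4700; a·n₀/n = 740·2771/4700 = 436.2851; c·n₁/n = 1474·1929/4700 = 604.9672
Stratum 2 (Rural): n₁ = 691, n₀ = 2675, n = 3366; a·n₀/n = 32·2675/3366 = 25.4308; c·n₁/n = 666·691/3366 = 136.7219
RR_MH = (436.2851 + 25.4308) / (604.9672 + 136.7219) = 461.7159 / 741.6892 = 0.62252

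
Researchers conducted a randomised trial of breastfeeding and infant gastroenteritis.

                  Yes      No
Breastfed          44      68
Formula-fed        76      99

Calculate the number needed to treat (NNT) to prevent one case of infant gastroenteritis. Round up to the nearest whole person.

25

Risk in treated group = 44/112 = 0.39286; risk in control = 76/175 = 0.43429.
Absolute risk reduction = 0.43429 − 0.39286 = 0.04143
NNT = 1 / ARR = 1 / 0.04143 = 24.138 → round up → 25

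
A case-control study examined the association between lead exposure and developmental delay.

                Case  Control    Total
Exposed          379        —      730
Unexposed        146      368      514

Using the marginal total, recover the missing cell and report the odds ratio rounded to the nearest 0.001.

The missing cell is in the exposed row: 730 − 379 = 351.
So a = 379, b = 351, c = 146, d = 368.
OR = (a·d)/(b·c) = (379 × 368) / (351 × 146) = 139472 / 51246 = 2.72162

2.722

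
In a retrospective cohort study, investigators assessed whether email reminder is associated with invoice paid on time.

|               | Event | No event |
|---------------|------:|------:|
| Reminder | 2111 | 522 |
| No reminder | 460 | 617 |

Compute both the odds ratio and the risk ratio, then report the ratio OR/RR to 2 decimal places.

Cells: a = 2111, b = 522, c = 460, d = 617.
OR = (2111·617)/(522·460) = 1302487/240120 = 5.42432
Risk in exposed = 2111/2633 = 0.80175; risk in unexposed = 460/1077 = 0.42711; RR = 1.87713
OR/RR = 5.42432 / 1.87713 = 2.88968
The outcome is not rare, so the OR lies further from 1 than the RR.

2.89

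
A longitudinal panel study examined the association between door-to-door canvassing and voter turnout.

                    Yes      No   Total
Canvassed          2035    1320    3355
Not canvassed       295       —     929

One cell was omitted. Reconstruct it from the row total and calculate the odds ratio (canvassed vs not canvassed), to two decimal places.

The missing cell is in the unexposed row: 929 − 295 = 634.
So a = 2035, b = 1320, c = 295, d = 634.
OR = (a·d)/(b·c) = (2035 × 634) / (1320 × 295) = 1290190 / 389400 = 3.31328

3.31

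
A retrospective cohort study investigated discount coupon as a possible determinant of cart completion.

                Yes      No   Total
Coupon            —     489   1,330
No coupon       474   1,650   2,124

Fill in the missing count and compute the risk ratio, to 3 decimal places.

The missing cell is in the exposed row: 1330 − 489 = 841.
So a = 841, b = 489, c = 474, d = 1650.
RR = [a/(a+b)] / [c/(c+d)] = (841/1330) / (474/2124) = 0.63233/0.22316 = 2.83348

2.833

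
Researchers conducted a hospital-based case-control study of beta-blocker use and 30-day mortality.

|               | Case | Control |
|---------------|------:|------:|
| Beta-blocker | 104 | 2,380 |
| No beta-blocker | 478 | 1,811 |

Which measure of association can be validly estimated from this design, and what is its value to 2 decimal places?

0.17

Cells: a = 104, b = 2380, c = 478, d = 1811.
This is a hospital-based case-control study: participants were sampled on outcome status, so risks in the source population cannot be estimated directly — relative risk is not valid here. The odds ratio is the appropriate measure.
OR = (a·d)/(b·c) = (104 × 1811) / (2380 × 478) = 188344 / 1137640 = 0.16556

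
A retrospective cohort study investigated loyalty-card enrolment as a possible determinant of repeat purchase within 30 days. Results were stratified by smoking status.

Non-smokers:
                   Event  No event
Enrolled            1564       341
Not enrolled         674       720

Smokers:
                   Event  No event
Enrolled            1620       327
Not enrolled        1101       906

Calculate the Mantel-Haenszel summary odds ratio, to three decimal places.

OR_MH = Σ(aᵢdᵢ/nᵢ) / Σ(bᵢcᵢ/nᵢ), where nᵢ is the stratum total.
Stratum 1 (Non-smokers): n = 3299; a·d/n = 1564·720/3299 = 341.3398; b·c/n = 341·674/3299 = 69.6678
Stratum 2 (Smokers): n = 3954; a·d/n = 1620·906/3954 = 371.1988; b·c/n = 327·1101/3954 = 91.0539
OR_MH = (341.3398 + 371.1988) / (69.6678 + 91.0539) = 712.5386 / 160.7216 = 4.43337

4.433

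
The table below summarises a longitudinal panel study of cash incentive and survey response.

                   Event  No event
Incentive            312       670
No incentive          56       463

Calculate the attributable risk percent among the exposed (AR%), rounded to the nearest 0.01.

Cells: a = 312, b = 670, c = 56, d = 463.
Risk in exposed = 312/982 = 0.31772; risk in unexposed = 56/519 = 0.10790.
RR = 0.31772/0.10790 = 2.94457
AR% = (RR − 1)/RR × 100 = (2.94457 − 1)/2.94457 × 100 = 66.0392%

66.04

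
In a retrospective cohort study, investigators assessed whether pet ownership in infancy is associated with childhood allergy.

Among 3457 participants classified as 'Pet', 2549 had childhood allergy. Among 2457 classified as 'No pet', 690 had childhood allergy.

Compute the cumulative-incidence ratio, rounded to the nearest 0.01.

From the description: a = 2549, b = 908, c = 690, d = 1767.
Risk in exposed = 2549/3457 = 0.73734; risk in unexposed = 690/2457 = 0.28083.
RR = 0.73734 / 0.28083 = 2.62559
The risk among the exposed is 2.63 times that among the unexposed.

2.63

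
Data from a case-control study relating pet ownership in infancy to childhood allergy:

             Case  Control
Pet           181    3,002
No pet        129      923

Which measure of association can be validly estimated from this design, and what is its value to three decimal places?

0.431

Cells: a = 181, b = 3002, c = 129, d = 923.
This is a case-control study: participants were sampled on outcome status, so risks in the source population cannot be estimated directly — relative risk is not valid here. The odds ratio is the appropriate measure.
OR = (a·d)/(b·c) = (181 × 923) / (3002 × 129) = 167063 / 387258 = 0.43140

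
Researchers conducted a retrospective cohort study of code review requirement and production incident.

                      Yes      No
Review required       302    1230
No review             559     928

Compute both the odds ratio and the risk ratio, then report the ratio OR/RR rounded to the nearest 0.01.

Cells: a = 302, b = 1230, c = 559, d = 928.
OR = (302·928)/(1230·559) = 280256/687570 = 0.40760
Risk in exposed = 302/1532 = 0.19713; risk in unexposed = 559/1487 = 0.37592; RR = 0.52438
OR/RR = 0.40760 / 0.52438 = 0.77730
The outcome is not rare, so the OR lies further from 1 than the RR.

0.78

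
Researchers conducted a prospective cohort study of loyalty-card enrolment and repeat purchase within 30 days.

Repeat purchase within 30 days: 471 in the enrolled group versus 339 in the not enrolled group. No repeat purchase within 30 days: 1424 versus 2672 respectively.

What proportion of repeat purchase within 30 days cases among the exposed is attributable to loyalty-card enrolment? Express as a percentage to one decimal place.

From the description: a = 471, b = 1424, c = 339, d = 2672.
Risk in exposed = 471/1895 = 0.24855; risk in unexposed = 339/3011 = 0.11259.
RR = 0.24855/0.11259 = 2.20761
AR% = (RR − 1)/RR × 100 = (2.20761 − 1)/2.20761 × 100 = 54.7022%

54.7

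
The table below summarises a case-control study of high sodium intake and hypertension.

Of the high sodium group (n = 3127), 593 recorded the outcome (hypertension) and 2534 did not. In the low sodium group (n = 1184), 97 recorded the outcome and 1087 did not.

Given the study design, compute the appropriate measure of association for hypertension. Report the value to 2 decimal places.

2.62

From the description: a = 593, b = 2534, c = 97, d = 1087.
This is a case-control study: participants were sampled on outcome status, so risks in the source population cannot be estimated directly — relative risk is not valid here. The odds ratio is the appropriate measure.
OR = (a·d)/(b·c) = (593 × 1087) / (2534 × 97) = 644591 / 245798 = 2.62244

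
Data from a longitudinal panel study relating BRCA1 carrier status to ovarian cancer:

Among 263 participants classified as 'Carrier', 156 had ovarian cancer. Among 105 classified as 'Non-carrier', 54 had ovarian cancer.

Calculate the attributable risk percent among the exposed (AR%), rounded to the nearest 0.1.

13.3

From the description: a = 156, b = 107, c = 54, d = 51.
Risk in exposed = 156/263 = 0.59316; risk in unexposed = 54/105 = 0.51429.
RR = 0.59316/0.51429 = 1.15336
AR% = (RR − 1)/RR × 100 = (1.15336 − 1)/1.15336 × 100 = 13.2967%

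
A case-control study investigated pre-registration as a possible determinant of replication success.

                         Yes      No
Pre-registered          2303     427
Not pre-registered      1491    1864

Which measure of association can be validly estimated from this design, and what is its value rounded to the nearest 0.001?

Cells: a = 2303, b = 427, c = 1491, d = 1864.
This is a case-control study: participants were sampled on outcome status, so risks in the source population cannot be estimated directly — relative risk is not valid here. The odds ratio is the appropriate measure.
OR = (a·d)/(b·c) = (2303 × 1864) / (427 × 1491) = 4292792 / 636657 = 6.74271

6.743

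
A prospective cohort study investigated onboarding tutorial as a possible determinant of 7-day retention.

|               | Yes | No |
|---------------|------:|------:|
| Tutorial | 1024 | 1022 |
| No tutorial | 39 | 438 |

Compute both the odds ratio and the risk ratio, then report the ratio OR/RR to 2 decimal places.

Cells: a = 1024, b = 1022, c = 39, d = 438.
OR = (1024·438)/(1022·39) = 448512/39858 = 11.25275
Risk in exposed = 1024/2046 = 0.50049; risk in unexposed = 39/477 = 0.08176; RR = 6.12136
OR/RR = 11.25275 / 6.12136 = 1.83827
The outcome is not rare, so the OR lies further from 1 than the RR.

1.84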